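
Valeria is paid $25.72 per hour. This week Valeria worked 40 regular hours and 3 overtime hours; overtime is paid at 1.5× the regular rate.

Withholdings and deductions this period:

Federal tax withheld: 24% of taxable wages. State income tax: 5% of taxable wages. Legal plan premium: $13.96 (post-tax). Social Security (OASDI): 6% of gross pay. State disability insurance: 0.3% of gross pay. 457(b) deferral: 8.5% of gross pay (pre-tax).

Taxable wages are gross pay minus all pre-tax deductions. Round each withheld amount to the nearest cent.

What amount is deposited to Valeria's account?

$657.49

Regular pay: 40 × $25.72 = $1,028.80
Overtime pay: 3 × $25.72 × 1.5 = $115.74
Gross pay = $1,028.80 + $115.74 = $1,144.54
457(b) deferral: $1,144.54 × 0.085 = $97.29
Taxable wages = $1,144.54 − $97.29 = $1,047.25
Federal tax withheld: $1,047.25 × 0.24 = $251.34
State income tax: $1,047.25 × 0.05 = $52.36
State disability insurance: $1,144.54 × 0.003 = $3.43
Social Security (OASDI): $1,144.54 × 0.06 = $68.67
Legal plan premium: $13.96
Total deductions = $97.29 + $251.34 + $52.36 + $3.43 + $68.67 + $13.96 = $487.05
Net pay = $1,144.54 − $487.05 = $657.49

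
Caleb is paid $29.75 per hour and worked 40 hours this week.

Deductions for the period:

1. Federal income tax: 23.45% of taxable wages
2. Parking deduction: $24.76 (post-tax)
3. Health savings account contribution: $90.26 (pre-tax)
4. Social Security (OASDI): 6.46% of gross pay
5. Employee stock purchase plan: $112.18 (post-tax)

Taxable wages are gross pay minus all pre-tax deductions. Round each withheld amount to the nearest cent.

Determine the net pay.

Gross pay: 40 × $29.75 = $1190.00
Health savings account contribution: $90.26
Taxable wages = $1190.00 − $90.26 = $1099.74
Federal income tax: $1099.74 × 0.2345 = $257.89
Social Security (OASDI): $1190.00 × 0.0646 = $76.87
Parking deduction: $24.76
Employee stock purchase plan: $112.18
Total deductions = $90.26 + $257.89 + $76.87 + $24.76 + $112.18 = $561.96
Net pay = $1190.00 − $561.96 = $628.04

$628.04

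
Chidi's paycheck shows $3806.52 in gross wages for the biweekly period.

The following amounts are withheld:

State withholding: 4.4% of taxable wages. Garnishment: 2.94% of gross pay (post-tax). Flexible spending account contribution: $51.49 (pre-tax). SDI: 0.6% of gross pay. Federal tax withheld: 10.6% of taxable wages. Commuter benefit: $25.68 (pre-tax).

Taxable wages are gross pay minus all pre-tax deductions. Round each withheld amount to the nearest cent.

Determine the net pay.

$3035.20

Commuter benefit: $25.68
Flexible spending account contribution: $51.49
Pre-tax total = $25.68 + $51.49 = $77.17
Taxable wages = $3806.52 − $77.17 = $3729.35
State withholding: $3729.35 × 0.044 = $164.09
Federal tax withheld: $3729.35 × 0.106 = $395.31
SDI: $3806.52 × 0.006 = $22.84
Garnishment: $3806.52 × 0.0294 = $111.91
Total deductions = $25.68 + $51.49 + $164.09 + $395.31 + $22.84 + $111.91 = $771.32
Net pay = $3806.52 − $771.32 = $3035.20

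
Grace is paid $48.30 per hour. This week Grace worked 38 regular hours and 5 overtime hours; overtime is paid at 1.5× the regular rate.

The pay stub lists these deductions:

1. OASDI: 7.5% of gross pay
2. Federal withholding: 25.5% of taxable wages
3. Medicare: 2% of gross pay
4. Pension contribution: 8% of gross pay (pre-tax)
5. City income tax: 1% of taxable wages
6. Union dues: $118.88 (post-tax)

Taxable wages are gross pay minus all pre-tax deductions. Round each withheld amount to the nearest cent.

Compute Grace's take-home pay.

Regular pay: 38 × $48.30 = $1,835.40
Overtime pay: 5 × $48.30 × 1.5 = $362.25
Gross pay = $1,835.40 + $362.25 = $2,197.65
Pension contribution: $2,197.65 × 0.08 = $175.81
Taxable wages = $2,197.65 − $175.81 = $2,021.84
Federal withholding: $2,021.84 × 0.255 = $515.57
City income tax: $2,021.84 × 0.01 = $20.22
Medicare: $2,197.65 × 0.02 = $43.95
OASDI: $2,197.65 × 0.075 = $164.82
Union dues: $118.88
Total deductions = $175.81 + $515.57 + $20.22 + $43.95 + $164.82 + $118.88 = $1,039.25
Net pay = $2,197.65 − $1,039.25 = $1,158.40

$1,158.40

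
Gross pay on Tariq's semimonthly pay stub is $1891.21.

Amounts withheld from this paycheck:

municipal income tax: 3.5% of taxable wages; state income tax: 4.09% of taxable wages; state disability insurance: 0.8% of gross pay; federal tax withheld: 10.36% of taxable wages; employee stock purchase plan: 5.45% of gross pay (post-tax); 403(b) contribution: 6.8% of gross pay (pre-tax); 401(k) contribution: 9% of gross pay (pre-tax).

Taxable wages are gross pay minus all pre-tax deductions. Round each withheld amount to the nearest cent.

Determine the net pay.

403(b) contribution: $1891.21 × 0.068 = $128.60
401(k) contribution: $1891.21 × 0.09 = $170.21
Pre-tax total = $128.60 + $170.21 = $298.81
Taxable wages = $1891.21 − $298.81 = $1592.40
Federal tax withheld: $1592.40 × 0.1036 = $164.97
Municipal income tax: $1592.40 × 0.035 = $55.73
State income tax: $1592.40 × 0.0409 = $65.13
State disability insurance: $1891.21 × 0.008 = $15.13
Employee stock purchase plan: $1891.21 × 0.0545 = $103.07
Total deductions = $128.60 + $170.21 + $164.97 + $55.73 + $65.13 + $15.13 + $103.07 = $702.84
Net pay = $1891.21 − $702.84 = $1188.37

$1188.37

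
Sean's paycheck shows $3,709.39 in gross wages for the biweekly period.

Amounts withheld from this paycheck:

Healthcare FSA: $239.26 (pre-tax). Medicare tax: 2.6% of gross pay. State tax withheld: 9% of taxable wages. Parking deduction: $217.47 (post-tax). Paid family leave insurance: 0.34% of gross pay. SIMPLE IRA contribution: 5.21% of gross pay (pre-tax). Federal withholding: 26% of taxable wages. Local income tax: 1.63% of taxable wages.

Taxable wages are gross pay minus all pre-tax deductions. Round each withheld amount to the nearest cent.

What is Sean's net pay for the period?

SIMPLE IRA contribution: $3,709.39 × 0.0521 = $193.26
Healthcare FSA: $239.26
Pre-tax total = $193.26 + $239.26 = $432.52
Taxable wages = $3,709.39 − $432.52 = $3,276.87
Federal withholding: $3,276.87 × 0.26 = $851.99
Local income tax: $3,276.87 × 0.0163 = $53.41
State tax withheld: $3,276.87 × 0.09 = $294.92
Medicare tax: $3,709.39 × 0.026 = $96.44
Paid family leave insurance: $3,709.39 × 0.0034 = $12.61
Parking deduction: $217.47
Total deductions = $193.26 + $239.26 + $851.99 + $53.41 + $294.92 + $96.44 + $12.61 + $217.47 = $1,959.36
Net pay = $3,709.39 − $1,959.36 = $1,750.03

$1,750.03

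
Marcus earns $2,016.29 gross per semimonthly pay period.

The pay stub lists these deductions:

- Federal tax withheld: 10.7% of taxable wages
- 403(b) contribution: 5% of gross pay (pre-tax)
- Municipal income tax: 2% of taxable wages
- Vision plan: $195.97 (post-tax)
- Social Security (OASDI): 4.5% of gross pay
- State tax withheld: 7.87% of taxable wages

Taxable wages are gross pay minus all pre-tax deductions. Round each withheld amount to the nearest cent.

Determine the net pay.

403(b) contribution: $2,016.29 × 0.05 = $100.81
Taxable wages = $2,016.29 − $100.81 = $1,915.48
Federal tax withheld: $1,915.48 × 0.107 = $204.96
State tax withheld: $1,915.48 × 0.0787 = $150.75
Municipal income tax: $1,915.48 × 0.02 = $38.31
Social Security (OASDI): $2,016.29 × 0.045 = $90.73
Vision plan: $195.97
Total deductions = $100.81 + $204.96 + $150.75 + $38.31 + $90.73 + $195.97 = $781.53
Net pay = $2,016.29 − $781.53 = $1,234.76

$1,234.76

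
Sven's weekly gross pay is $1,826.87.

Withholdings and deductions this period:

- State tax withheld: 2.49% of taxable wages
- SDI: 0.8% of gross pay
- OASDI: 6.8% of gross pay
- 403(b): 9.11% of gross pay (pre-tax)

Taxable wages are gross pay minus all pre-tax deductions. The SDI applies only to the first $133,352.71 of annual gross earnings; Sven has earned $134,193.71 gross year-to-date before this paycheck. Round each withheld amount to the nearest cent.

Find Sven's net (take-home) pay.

403(b): $1,826.87 × 0.0911 = $166.43
Taxable wages = $1,826.87 − $166.43 = $1,660.44
State tax withheld: $1,660.44 × 0.0249 = $41.34
OASDI: $1,826.87 × 0.068 = $124.23
SDI: annual cap $133,352.71 already reached (YTD $134,193.71), so $0.00
Total deductions = $166.43 + $41.34 + $124.23 + $0.00 = $332.00
Net pay = $1,826.87 − $332.00 = $1,494.87

$1,494.87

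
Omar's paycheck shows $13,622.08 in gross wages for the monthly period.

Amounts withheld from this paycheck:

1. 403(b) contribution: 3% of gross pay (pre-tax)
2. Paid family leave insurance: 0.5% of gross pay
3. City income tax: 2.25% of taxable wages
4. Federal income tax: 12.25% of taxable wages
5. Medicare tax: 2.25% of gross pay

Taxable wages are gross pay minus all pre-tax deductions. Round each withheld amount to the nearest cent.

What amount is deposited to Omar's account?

$10,922.87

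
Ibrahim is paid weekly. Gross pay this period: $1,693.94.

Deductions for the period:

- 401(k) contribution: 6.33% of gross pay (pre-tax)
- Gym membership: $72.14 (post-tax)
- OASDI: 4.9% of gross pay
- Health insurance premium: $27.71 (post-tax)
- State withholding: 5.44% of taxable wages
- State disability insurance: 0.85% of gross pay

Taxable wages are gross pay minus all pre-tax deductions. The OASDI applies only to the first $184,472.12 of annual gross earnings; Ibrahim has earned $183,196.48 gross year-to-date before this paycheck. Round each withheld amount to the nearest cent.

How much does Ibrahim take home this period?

401(k) contribution: $1,693.94 × 0.0633 = $107.23
Taxable wages = $1,693.94 − $107.23 = $1,586.71
State withholding: $1,586.71 × 0.0544 = $86.32
OASDI: only $184,472.12 − $183,196.48 = $1,275.64 of this check is subject → $1,275.64 × 0.049 = $62.51
State disability insurance: $1,693.94 × 0.0085 = $14.40
Health insurance premium: $27.71
Gym membership: $72.14
Total deductions = $107.23 + $86.32 + $62.51 + $14.40 + $27.71 + $72.14 = $370.31
Net pay = $1,693.94 − $370.31 = $1,323.63

$1,323.63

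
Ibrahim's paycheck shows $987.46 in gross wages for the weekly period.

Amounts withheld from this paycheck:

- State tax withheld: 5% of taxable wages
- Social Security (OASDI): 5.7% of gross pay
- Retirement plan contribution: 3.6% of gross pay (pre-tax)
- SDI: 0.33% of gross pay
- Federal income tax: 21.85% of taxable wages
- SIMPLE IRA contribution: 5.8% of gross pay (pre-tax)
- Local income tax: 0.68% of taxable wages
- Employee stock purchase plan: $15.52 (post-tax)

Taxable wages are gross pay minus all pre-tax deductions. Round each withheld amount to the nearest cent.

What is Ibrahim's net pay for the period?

SIMPLE IRA contribution: $987.46 × 0.058 = $57.27
Retirement plan contribution: $987.46 × 0.036 = $35.55
Pre-tax total = $57.27 + $35.55 = $92.82
Taxable wages = $987.46 − $92.82 = $894.64
Local income tax: $894.64 × 0.0068 = $6.08
Federal income tax: $894.64 × 0.2185 = $195.48
State tax withheld: $894.64 × 0.05 = $44.73
Social Security (OASDI): $987.46 × 0.057 = $56.29
SDI: $987.46 × 0.0033 = $3.26
Employee stock purchase plan: $15.52
Total deductions = $57.27 + $35.55 + $6.08 + $195.48 + $44.73 + $56.29 + $3.26 + $15.52 = $414.18
Net pay = $987.46 − $414.18 = $573.28

$573.28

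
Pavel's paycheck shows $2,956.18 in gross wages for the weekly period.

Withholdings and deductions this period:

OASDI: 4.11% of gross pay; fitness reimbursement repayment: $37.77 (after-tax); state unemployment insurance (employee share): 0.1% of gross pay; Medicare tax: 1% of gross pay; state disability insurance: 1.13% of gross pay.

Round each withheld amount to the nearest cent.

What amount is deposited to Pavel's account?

$2,730.99

Medicare tax: $2,956.18 × 0.01 = $29.56
OASDI: $2,956.18 × 0.0411 = $121.50
State unemployment insurance (employee share): $2,956.18 × 0.001 = $2.96
State disability insurance: $2,956.18 × 0.0113 = $33.40
Fitness reimbursement repayment: $37.77
Total deductions = $29.56 + $121.50 + $2.96 + $33.40 + $37.77 = $225.19
Net pay = $2,956.18 − $225.19 = $2,730.99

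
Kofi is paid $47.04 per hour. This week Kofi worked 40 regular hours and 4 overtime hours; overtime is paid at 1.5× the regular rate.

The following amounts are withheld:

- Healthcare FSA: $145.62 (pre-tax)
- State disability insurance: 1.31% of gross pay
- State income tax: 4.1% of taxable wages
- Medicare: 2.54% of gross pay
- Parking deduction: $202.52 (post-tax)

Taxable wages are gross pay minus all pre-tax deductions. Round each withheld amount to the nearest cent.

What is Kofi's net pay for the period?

$1,649.64

Regular pay: 40 × $47.04 = $1,881.60
Overtime pay: 4 × $47.04 × 1.5 = $282.24
Gross pay = $1,881.60 + $282.24 = $2,163.84
Healthcare FSA: $145.62
Taxable wages = $2,163.84 − $145.62 = $2,018.22
State income tax: $2,018.22 × 0.041 = $82.75
Medicare: $2,163.84 × 0.0254 = $54.96
State disability insurance: $2,163.84 × 0.0131 = $28.35
Parking deduction: $202.52
Total deductions = $145.62 + $82.75 + $54.96 + $28.35 + $202.52 = $514.20
Net pay = $2,163.84 − $514.20 = $1,649.64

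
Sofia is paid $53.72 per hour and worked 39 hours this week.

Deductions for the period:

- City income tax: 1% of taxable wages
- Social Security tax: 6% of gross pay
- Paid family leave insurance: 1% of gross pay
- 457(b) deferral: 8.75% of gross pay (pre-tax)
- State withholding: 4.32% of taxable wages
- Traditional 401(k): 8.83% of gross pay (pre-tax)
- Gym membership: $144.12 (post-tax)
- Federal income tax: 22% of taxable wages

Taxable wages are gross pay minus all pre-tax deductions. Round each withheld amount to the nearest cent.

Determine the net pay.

$964.23

Gross pay: 39 × $53.72 = $2,095.08
457(b) deferral: $2,095.08 × 0.0875 = $183.32
Traditional 401(k): $2,095.08 × 0.0883 = $185.00
Pre-tax total = $183.32 + $185.00 = $368.32
Taxable wages = $2,095.08 − $368.32 = $1,726.76
City income tax: $1,726.76 × 0.01 = $17.27
Federal income tax: $1,726.76 × 0.22 = $379.89
State withholding: $1,726.76 × 0.0432 = $74.60
Paid family leave insurance: $2,095.08 × 0.01 = $20.95
Social Security tax: $2,095.08 × 0.06 = $125.70
Gym membership: $144.12
Total deductions = $183.32 + $185.00 + $17.27 + $379.89 + $74.60 + $20.95 + $125.70 + $144.12 = $1,130.85
Net pay = $2,095.08 − $1,130.85 = $964.23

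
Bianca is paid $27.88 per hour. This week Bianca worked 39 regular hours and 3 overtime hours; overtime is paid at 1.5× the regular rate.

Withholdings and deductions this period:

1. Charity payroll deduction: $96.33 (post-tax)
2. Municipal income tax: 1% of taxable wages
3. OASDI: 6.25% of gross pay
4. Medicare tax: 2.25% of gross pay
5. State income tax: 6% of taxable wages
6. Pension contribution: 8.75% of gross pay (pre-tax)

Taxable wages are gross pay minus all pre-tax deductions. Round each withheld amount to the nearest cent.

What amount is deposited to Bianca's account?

Regular pay: 39 × $27.88 = $1087.32
Overtime pay: 3 × $27.88 × 1.5 = $125.46
Gross pay = $1087.32 + $125.46 = $1212.78
Pension contribution: $1212.78 × 0.0875 = $106.12
Taxable wages = $1212.78 − $106.12 = $1106.66
Municipal income tax: $1106.66 × 0.01 = $11.07
State income tax: $1106.66 × 0.06 = $66.40
OASDI: $1212.78 × 0.0625 = $75.80
Medicare tax: $1212.78 × 0.0225 = $27.29
Charity payroll deduction: $96.33
Total deductions = $106.12 + $11.07 + $66.40 + $75.80 + $27.29 + $96.33 = $383.01
Net pay = $1212.78 − $383.01 = $829.77

$829.77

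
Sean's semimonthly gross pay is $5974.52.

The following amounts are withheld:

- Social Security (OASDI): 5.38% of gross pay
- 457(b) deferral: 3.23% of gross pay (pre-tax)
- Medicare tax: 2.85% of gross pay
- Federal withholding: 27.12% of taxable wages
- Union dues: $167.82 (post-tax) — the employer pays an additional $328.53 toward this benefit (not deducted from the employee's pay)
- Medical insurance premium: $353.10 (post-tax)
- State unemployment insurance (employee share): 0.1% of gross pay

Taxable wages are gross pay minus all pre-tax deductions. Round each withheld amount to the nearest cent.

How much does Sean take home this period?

$3195.00

457(b) deferral: $5974.52 × 0.0323 = $192.98
Taxable wages = $5974.52 − $192.98 = $5781.54
Federal withholding: $5781.54 × 0.2712 = $1567.95
Medicare tax: $5974.52 × 0.0285 = $170.27
Social Security (OASDI): $5974.52 × 0.0538 = $321.43
State unemployment insurance (employee share): $5974.52 × 0.001 = $5.97
Medical insurance premium: $353.10
Union dues: $167.82
(Employer's $328.53 toward union dues is not withheld from the employee.)
Total deductions = $192.98 + $1567.95 + $170.27 + $321.43 + $5.97 + $353.10 + $167.82 = $2779.52
Net pay = $5974.52 − $2779.52 = $3195.00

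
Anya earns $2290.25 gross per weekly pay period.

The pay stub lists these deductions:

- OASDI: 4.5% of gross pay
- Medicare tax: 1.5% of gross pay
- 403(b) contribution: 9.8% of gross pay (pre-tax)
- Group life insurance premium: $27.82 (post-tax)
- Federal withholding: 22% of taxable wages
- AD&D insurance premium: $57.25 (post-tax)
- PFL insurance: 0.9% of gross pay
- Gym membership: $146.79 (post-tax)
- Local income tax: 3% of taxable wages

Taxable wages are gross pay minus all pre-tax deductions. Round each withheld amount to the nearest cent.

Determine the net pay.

403(b) contribution: $2290.25 × 0.098 = $224.44
Taxable wages = $2290.25 − $224.44 = $2065.81
Local income tax: $2065.81 × 0.03 = $61.97
Federal withholding: $2065.81 × 0.22 = $454.48
OASDI: $2290.25 × 0.045 = $103.06
Medicare tax: $2290.25 × 0.015 = $34.35
PFL insurance: $2290.25 × 0.009 = $20.61
Group life insurance premium: $27.82
AD&D insurance premium: $57.25
Gym membership: $146.79
Total deductions = $224.44 + $61.97 + $454.48 + $103.06 + $34.35 + $20.61 + $27.82 + $57.25 + $146.79 = $1130.77
Net pay = $2290.25 − $1130.77 = $1159.48

$1159.48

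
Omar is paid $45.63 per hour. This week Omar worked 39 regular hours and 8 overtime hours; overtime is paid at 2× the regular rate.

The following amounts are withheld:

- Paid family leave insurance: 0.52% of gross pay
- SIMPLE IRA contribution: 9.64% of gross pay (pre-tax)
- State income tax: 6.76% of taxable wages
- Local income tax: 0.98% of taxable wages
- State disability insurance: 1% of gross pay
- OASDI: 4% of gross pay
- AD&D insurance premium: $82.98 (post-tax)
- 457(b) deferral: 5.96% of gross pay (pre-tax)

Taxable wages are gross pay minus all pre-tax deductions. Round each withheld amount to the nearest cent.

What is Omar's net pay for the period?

$1,732.67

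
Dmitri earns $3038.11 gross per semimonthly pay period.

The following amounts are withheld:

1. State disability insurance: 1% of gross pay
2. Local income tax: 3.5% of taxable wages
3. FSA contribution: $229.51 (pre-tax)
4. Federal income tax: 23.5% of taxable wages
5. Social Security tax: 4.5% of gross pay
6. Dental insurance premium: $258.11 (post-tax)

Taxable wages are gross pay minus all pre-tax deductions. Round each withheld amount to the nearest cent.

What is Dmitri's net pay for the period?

$1625.08

FSA contribution: $229.51
Taxable wages = $3038.11 − $229.51 = $2808.60
Federal income tax: $2808.60 × 0.235 = $660.02
Local income tax: $2808.60 × 0.035 = $98.30
State disability insurance: $3038.11 × 0.01 = $30.38
Social Security tax: $3038.11 × 0.045 = $136.71
Dental insurance premium: $258.11
Total deductions = $229.51 + $660.02 + $98.30 + $30.38 + $136.71 + $258.11 = $1413.03
Net pay = $3038.11 − $1413.03 = $1625.08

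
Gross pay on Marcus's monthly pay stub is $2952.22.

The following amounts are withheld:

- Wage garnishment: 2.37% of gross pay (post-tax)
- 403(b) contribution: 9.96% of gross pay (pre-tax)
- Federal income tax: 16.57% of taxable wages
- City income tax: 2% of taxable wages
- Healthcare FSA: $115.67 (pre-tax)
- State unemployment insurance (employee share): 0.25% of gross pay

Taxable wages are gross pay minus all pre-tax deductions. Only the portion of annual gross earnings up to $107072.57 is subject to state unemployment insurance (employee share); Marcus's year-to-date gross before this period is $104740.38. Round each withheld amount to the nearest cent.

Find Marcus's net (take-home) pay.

$1994.57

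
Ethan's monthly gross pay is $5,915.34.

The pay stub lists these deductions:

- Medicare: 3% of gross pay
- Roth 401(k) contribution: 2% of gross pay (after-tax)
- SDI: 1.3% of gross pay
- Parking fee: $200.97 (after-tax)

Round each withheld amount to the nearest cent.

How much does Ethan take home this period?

$5,341.70

SDI: $5,915.34 × 0.013 = $76.90
Medicare: $5,915.34 × 0.03 = $177.46
Roth 401(k) contribution: $5,915.34 × 0.02 = $118.31
Parking fee: $200.97
Total deductions = $76.90 + $177.46 + $118.31 + $200.97 = $573.64
Net pay = $5,915.34 − $573.64 = $5,341.70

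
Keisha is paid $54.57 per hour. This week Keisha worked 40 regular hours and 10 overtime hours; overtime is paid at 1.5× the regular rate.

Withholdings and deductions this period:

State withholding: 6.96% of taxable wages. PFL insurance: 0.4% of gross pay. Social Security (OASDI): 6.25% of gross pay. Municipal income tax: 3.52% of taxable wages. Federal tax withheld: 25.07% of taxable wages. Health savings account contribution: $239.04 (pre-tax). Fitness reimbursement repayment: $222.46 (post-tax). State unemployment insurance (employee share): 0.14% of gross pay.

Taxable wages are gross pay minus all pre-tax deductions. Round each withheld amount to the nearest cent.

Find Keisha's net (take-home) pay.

Regular pay: 40 × $54.57 = $2182.80
Overtime pay: 10 × $54.57 × 1.5 = $818.55
Gross pay = $2182.80 + $818.55 = $3001.35
Health savings account contribution: $239.04
Taxable wages = $3001.35 − $239.04 = $2762.31
Municipal income tax: $2762.31 × 0.0352 = $97.23
Federal tax withheld: $2762.31 × 0.2507 = $692.51
State withholding: $2762.31 × 0.0696 = $192.26
PFL insurance: $3001.35 × 0.004 = $12.01
State unemployment insurance (employee share): $3001.35 × 0.0014 = $4.20
Social Security (OASDI): $3001.35 × 0.0625 = $187.58
Fitness reimbursement repayment: $222.46
Total deductions = $239.04 + $97.23 + $692.51 + $192.26 + $12.01 + $4.20 + $187.58 + $222.46 = $1647.29
Net pay = $3001.35 − $1647.29 = $1354.06

$1354.06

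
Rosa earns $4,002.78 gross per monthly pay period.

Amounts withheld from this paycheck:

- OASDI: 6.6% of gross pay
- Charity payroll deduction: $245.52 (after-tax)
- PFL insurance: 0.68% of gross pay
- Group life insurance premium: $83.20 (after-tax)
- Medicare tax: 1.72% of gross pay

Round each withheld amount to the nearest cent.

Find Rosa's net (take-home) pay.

$3,313.81

Medicare tax: $4,002.78 × 0.0172 = $68.85
OASDI: $4,002.78 × 0.066 = $264.18
PFL insurance: $4,002.78 × 0.0068 = $27.22
Group life insurance premium: $83.20
Charity payroll deduction: $245.52
Total deductions = $68.85 + $264.18 + $27.22 + $83.20 + $245.52 = $688.97
Net pay = $4,002.78 − $688.97 = $3,313.81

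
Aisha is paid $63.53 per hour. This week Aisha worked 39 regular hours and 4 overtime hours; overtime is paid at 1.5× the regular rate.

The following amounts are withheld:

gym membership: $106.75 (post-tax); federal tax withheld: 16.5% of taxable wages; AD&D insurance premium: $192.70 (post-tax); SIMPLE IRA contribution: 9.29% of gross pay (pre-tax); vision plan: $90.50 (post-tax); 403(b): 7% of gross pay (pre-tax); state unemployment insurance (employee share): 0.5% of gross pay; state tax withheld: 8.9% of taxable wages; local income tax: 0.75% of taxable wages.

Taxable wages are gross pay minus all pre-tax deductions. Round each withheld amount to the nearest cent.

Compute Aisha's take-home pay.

$1,363.09

Regular pay: 39 × $63.53 = $2,477.67
Overtime pay: 4 × $63.53 × 1.5 = $381.18
Gross pay = $2,477.67 + $381.18 = $2,858.85
403(b): $2,858.85 × 0.07 = $200.12
SIMPLE IRA contribution: $2,858.85 × 0.0929 = $265.59
Pre-tax total = $200.12 + $265.59 = $465.71
Taxable wages = $2,858.85 − $465.71 = $2,393.14
Federal tax withheld: $2,393.14 × 0.165 = $394.87
State tax withheld: $2,393.14 × 0.089 = $212.99
Local income tax: $2,393.14 × 0.0075 = $17.95
State unemployment insurance (employee share): $2,858.85 × 0.005 = $14.29
Vision plan: $90.50
AD&D insurance premium: $192.70
Gym membership: $106.75
Total deductions = $200.12 + $265.59 + $394.87 + $212.99 + $17.95 + $14.29 + $90.50 + $192.70 + $106.75 = $1,495.76
Net pay = $2,858.85 − $1,495.76 = $1,363.09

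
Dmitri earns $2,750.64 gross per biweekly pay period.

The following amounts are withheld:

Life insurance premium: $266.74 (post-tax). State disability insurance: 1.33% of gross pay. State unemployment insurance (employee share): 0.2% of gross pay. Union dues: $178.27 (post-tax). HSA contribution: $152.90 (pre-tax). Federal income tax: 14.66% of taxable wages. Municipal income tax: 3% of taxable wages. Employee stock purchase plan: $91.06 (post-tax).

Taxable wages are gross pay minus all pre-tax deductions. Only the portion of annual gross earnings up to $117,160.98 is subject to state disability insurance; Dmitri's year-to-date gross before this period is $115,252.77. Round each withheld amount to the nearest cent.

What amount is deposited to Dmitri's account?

HSA contribution: $152.90
Taxable wages = $2,750.64 − $152.90 = $2,597.74
Municipal income tax: $2,597.74 × 0.03 = $77.93
Federal income tax: $2,597.74 × 0.1466 = $380.83
State unemployment insurance (employee share): $2,750.64 × 0.002 = $5.50
State disability insurance: only $117,160.98 − $115,252.77 = $1,908.21 of this check is subject → $1,908.21 × 0.0133 = $25.38
Union dues: $178.27
Employee stock purchase plan: $91.06
Life insurance premium: $266.74
Total deductions = $152.90 + $77.93 + $380.83 + $5.50 + $25.38 + $178.27 + $91.06 + $266.74 = $1,178.61
Net pay = $2,750.64 − $1,178.61 = $1,572.03

$1,572.03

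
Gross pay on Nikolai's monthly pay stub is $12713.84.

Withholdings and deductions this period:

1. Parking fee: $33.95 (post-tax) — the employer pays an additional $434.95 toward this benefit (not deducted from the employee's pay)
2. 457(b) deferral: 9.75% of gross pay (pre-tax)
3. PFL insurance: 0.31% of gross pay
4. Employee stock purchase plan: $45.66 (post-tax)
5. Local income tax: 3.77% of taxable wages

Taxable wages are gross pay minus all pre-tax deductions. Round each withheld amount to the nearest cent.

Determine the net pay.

457(b) deferral: $12713.84 × 0.0975 = $1239.60
Taxable wages = $12713.84 − $1239.60 = $11474.24
Local income tax: $11474.24 × 0.0377 = $432.58
PFL insurance: $12713.84 × 0.0031 = $39.41
Employee stock purchase plan: $45.66
Parking fee: $33.95
(Employer's $434.95 toward parking fee is not withheld from the employee.)
Total deductions = $1239.60 + $432.58 + $39.41 + $45.66 + $33.95 = $1791.20
Net pay = $12713.84 − $1791.20 = $10922.64

$10922.64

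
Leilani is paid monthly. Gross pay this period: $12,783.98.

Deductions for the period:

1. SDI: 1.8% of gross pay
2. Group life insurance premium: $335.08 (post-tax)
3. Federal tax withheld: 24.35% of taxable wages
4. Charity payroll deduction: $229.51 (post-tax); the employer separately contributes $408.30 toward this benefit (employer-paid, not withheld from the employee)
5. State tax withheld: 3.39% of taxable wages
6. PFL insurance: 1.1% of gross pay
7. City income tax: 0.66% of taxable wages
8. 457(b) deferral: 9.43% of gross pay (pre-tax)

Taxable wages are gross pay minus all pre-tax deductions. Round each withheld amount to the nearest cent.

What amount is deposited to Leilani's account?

$7,354.85

457(b) deferral: $12,783.98 × 0.0943 = $1,205.53
Taxable wages = $12,783.98 − $1,205.53 = $11,578.45
City income tax: $11,578.45 × 0.0066 = $76.42
Federal tax withheld: $11,578.45 × 0.2435 = $2,819.35
State tax withheld: $11,578.45 × 0.0339 = $392.51
PFL insurance: $12,783.98 × 0.011 = $140.62
SDI: $12,783.98 × 0.018 = $230.11
Group life insurance premium: $335.08
Charity payroll deduction: $229.51
(Employer's $408.30 toward charity payroll deduction is not withheld from the employee.)
Total deductions = $1,205.53 + $76.42 + $2,819.35 + $392.51 + $140.62 + $230.11 + $335.08 + $229.51 = $5,429.13
Net pay = $12,783.98 − $5,429.13 = $7,354.85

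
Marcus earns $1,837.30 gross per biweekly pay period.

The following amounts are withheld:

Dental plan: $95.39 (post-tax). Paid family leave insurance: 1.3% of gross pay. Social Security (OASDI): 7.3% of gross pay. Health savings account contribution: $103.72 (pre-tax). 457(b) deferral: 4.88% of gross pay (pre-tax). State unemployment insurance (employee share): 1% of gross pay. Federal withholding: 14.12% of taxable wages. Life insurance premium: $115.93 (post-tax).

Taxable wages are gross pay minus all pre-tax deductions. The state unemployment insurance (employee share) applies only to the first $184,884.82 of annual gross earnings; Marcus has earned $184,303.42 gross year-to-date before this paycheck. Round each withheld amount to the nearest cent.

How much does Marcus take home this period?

Health savings account contribution: $103.72
457(b) deferral: $1,837.30 × 0.0488 = $89.66
Pre-tax total = $103.72 + $89.66 = $193.38
Taxable wages = $1,837.30 − $193.38 = $1,643.92
Federal withholding: $1,643.92 × 0.1412 = $232.12
Social Security (OASDI): $1,837.30 × 0.073 = $134.12
Paid family leave insurance: $1,837.30 × 0.013 = $23.88
State unemployment insurance (employee share): only $184,884.82 − $184,303.42 = $581.40 of this check is subject → $581.40 × 0.01 = $5.81
Dental plan: $95.39
Life insurance premium: $115.93
Total deductions = $103.72 + $89.66 + $232.12 + $134.12 + $23.88 + $5.81 + $95.39 + $115.93 = $800.63
Net pay = $1,837.30 − $800.63 = $1,036.67

$1,036.67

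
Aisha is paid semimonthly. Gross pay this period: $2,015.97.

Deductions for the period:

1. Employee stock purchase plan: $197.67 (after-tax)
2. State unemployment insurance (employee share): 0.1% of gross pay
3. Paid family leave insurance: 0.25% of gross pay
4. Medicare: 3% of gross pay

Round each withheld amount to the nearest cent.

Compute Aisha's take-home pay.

Paid family leave insurance: $2,015.97 × 0.0025 = $5.04
State unemployment insurance (employee share): $2,015.97 × 0.001 = $2.02
Medicare: $2,015.97 × 0.03 = $60.48
Employee stock purchase plan: $197.67
Total deductions = $5.04 + $2.02 + $60.48 + $197.67 = $265.21
Net pay = $2,015.97 − $265.21 = $1,750.76

$1,750.76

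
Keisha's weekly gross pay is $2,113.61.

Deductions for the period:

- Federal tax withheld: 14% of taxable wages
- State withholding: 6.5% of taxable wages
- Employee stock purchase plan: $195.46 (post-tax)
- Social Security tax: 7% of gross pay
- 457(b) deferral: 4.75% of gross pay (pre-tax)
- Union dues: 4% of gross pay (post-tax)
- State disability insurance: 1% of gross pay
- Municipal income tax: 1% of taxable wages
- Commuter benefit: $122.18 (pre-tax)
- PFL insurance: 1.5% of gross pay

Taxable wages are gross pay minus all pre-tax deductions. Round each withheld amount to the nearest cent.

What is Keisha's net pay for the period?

$1,003.67

Commuter benefit: $122.18
457(b) deferral: $2,113.61 × 0.0475 = $100.40
Pre-tax total = $122.18 + $100.40 = $222.58
Taxable wages = $2,113.61 − $222.58 = $1,891.03
State withholding: $1,891.03 × 0.065 = $122.92
Municipal income tax: $1,891.03 × 0.01 = $18.91
Federal tax withheld: $1,891.03 × 0.14 = $264.74
State disability insurance: $2,113.61 × 0.01 = $21.14
Social Security tax: $2,113.61 × 0.07 = $147.95
PFL insurance: $2,113.61 × 0.015 = $31.70
Employee stock purchase plan: $195.46
Union dues: $2,113.61 × 0.04 = $84.54
Total deductions = $122.18 + $100.40 + $122.92 + $18.91 + $264.74 + $21.14 + $147.95 + $31.70 + $195.46 + $84.54 = $1,109.94
Net pay = $2,113.61 − $1,109.94 = $1,003.67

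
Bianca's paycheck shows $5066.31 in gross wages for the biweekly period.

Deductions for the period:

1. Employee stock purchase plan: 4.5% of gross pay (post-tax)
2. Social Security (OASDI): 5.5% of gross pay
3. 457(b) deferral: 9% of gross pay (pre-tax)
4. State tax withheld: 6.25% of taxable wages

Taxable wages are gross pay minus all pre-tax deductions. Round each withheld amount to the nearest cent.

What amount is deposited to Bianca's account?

$3815.56

457(b) deferral: $5066.31 × 0.09 = $455.97
Taxable wages = $5066.31 − $455.97 = $4610.34
State tax withheld: $4610.34 × 0.0625 = $288.15
Social Security (OASDI): $5066.31 × 0.055 = $278.65
Employee stock purchase plan: $5066.31 × 0.045 = $227.98
Total deductions = $455.97 + $288.15 + $278.65 + $227.98 = $1250.75
Net pay = $5066.31 − $1250.75 = $3815.56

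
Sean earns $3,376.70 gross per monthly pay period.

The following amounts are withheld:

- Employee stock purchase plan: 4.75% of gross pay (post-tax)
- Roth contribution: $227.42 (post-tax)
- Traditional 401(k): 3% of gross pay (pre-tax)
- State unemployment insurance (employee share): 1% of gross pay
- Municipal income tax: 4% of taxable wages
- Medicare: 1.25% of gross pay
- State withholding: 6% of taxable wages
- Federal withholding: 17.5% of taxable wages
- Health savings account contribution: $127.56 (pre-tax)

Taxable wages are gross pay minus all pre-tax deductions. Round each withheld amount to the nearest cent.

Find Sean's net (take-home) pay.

Health savings account contribution: $127.56
Traditional 401(k): $3,376.70 × 0.03 = $101.30
Pre-tax total = $127.56 + $101.30 = $228.86
Taxable wages = $3,376.70 − $228.86 = $3,147.84
Municipal income tax: $3,147.84 × 0.04 = $125.91
Federal withholding: $3,147.84 × 0.175 = $550.87
State withholding: $3,147.84 × 0.06 = $188.87
Medicare: $3,376.70 × 0.0125 = $42.21
State unemployment insurance (employee share): $3,376.70 × 0.01 = $33.77
Employee stock purchase plan: $3,376.70 × 0.0475 = $160.39
Roth contribution: $227.42
Total deductions = $127.56 + $101.30 + $125.91 + $550.87 + $188.87 + $42.21 + $33.77 + $160.39 + $227.42 = $1,558.30
Net pay = $3,376.70 − $1,558.30 = $1,818.40

$1,818.40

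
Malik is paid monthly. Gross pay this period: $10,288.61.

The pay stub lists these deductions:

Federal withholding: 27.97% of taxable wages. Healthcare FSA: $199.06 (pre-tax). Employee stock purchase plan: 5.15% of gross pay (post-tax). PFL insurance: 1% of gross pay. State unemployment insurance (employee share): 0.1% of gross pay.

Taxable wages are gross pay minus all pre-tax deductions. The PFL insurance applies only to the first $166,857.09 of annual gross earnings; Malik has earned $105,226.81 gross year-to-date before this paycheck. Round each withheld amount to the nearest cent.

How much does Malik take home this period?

Healthcare FSA: $199.06
Taxable wages = $10,288.61 − $199.06 = $10,089.55
Federal withholding: $10,089.55 × 0.2797 = $2,822.05
State unemployment insurance (employee share): $10,288.61 × 0.001 = $10.29
PFL insurance: cap not yet reached, full $10,288.61 is subject → $10,288.61 × 0.01 = $102.89
Employee stock purchase plan: $10,288.61 × 0.0515 = $529.86
Total deductions = $199.06 + $2,822.05 + $10.29 + $102.89 + $529.86 = $3,664.15
Net pay = $10,288.61 − $3,664.15 = $6,624.46

$6,624.46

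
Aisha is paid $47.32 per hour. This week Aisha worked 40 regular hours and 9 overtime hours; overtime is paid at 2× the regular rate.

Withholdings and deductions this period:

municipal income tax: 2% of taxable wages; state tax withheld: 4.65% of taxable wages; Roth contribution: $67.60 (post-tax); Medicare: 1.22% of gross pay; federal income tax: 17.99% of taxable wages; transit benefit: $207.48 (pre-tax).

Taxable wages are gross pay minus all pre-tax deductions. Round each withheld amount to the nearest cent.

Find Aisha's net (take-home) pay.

$1,810.87

Regular pay: 40 × $47.32 = $1,892.80
Overtime pay: 9 × $47.32 × 2 = $851.76
Gross pay = $1,892.80 + $851.76 = $2,744.56
Transit benefit: $207.48
Taxable wages = $2,744.56 − $207.48 = $2,537.08
State tax withheld: $2,537.08 × 0.0465 = $117.97
Federal income tax: $2,537.08 × 0.1799 = $456.42
Municipal income tax: $2,537.08 × 0.02 = $50.74
Medicare: $2,744.56 × 0.0122 = $33.48
Roth contribution: $67.60
Total deductions = $207.48 + $117.97 + $456.42 + $50.74 + $33.48 + $67.60 = $933.69
Net pay = $2,744.56 − $933.69 = $1,810.87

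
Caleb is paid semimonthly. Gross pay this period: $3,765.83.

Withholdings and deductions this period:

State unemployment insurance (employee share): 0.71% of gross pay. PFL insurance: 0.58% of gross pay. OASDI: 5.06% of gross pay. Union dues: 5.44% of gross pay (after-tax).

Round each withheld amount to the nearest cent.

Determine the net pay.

$3,321.84

PFL insurance: $3,765.83 × 0.0058 = $21.84
State unemployment insurance (employee share): $3,765.83 × 0.0071 = $26.74
OASDI: $3,765.83 × 0.0506 = $190.55
Union dues: $3,765.83 × 0.0544 = $204.86
Total deductions = $21.84 + $26.74 + $190.55 + $204.86 = $443.99
Net pay = $3,765.83 − $443.99 = $3,321.84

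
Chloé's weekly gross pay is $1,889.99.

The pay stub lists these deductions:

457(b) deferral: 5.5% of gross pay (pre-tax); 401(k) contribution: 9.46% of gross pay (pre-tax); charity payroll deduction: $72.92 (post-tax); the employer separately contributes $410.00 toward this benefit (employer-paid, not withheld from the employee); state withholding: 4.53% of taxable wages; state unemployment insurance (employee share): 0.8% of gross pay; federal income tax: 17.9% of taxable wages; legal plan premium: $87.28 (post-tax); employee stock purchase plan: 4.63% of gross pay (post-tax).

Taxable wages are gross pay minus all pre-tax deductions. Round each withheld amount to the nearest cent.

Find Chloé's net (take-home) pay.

457(b) deferral: $1,889.99 × 0.055 = $103.95
401(k) contribution: $1,889.99 × 0.0946 = $178.79
Pre-tax total = $103.95 + $178.79 = $282.74
Taxable wages = $1,889.99 − $282.74 = $1,607.25
State withholding: $1,607.25 × 0.0453 = $72.81
Federal income tax: $1,607.25 × 0.179 = $287.70
State unemployment insurance (employee share): $1,889.99 × 0.008 = $15.12
Charity payroll deduction: $72.92
Employee stock purchase plan: $1,889.99 × 0.0463 = $87.51
Legal plan premium: $87.28
(Employer's $410.00 toward charity payroll deduction is not withheld from the employee.)
Total deductions = $103.95 + $178.79 + $72.81 + $287.70 + $15.12 + $72.92 + $87.51 + $87.28 = $906.08
Net pay = $1,889.99 − $906.08 = $983.91

$983.91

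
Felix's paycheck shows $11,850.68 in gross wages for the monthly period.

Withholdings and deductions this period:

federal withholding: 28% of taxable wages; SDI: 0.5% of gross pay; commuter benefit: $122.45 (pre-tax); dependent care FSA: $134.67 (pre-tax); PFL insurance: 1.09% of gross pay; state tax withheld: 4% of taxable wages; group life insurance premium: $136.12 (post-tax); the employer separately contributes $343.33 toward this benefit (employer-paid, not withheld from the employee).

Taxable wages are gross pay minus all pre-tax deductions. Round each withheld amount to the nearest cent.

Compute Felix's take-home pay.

Commuter benefit: $122.45
Dependent care FSA: $134.67
Pre-tax total = $122.45 + $134.67 = $257.12
Taxable wages = $11,850.68 − $257.12 = $11,593.56
Federal withholding: $11,593.56 × 0.28 = $3,246.20
State tax withheld: $11,593.56 × 0.04 = $463.74
SDI: $11,850.68 × 0.005 = $59.25
PFL insurance: $11,850.68 × 0.0109 = $129.17
Group life insurance premium: $136.12
(Employer's $343.33 toward group life insurance premium is not withheld from the employee.)
Total deductions = $122.45 + $134.67 + $3,246.20 + $463.74 + $59.25 + $129.17 + $136.12 = $4,291.60
Net pay = $11,850.68 − $4,291.60 = $7,559.08

$7,559.08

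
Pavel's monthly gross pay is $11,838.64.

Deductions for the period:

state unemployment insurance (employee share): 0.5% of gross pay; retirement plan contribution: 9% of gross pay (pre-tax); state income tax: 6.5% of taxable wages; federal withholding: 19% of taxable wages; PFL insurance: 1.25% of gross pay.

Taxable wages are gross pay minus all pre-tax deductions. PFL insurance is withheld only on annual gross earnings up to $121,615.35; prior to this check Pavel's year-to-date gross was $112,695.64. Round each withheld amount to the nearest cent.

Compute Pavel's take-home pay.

$7,855.31

Retirement plan contribution: $11,838.64 × 0.09 = $1,065.48
Taxable wages = $11,838.64 − $1,065.48 = $10,773.16
Federal withholding: $10,773.16 × 0.19 = $2,046.90
State income tax: $10,773.16 × 0.065 = $700.26
PFL insurance: only $121,615.35 − $112,695.64 = $8,919.71 of this check is subject → $8,919.71 × 0.0125 = $111.50
State unemployment insurance (employee share): $11,838.64 × 0.005 = $59.19
Total deductions = $1,065.48 + $2,046.90 + $700.26 + $111.50 + $59.19 = $3,983.33
Net pay = $11,838.64 − $3,983.33 = $7,855.31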